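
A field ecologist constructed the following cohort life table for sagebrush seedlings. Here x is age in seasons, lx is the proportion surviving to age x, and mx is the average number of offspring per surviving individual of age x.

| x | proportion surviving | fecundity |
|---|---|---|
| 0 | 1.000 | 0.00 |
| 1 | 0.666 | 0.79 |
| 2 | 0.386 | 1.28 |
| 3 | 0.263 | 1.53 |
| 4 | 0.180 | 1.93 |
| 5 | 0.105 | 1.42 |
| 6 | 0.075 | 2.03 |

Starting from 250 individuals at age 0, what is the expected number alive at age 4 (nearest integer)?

45

Expected survivors = N0 · l_4 = 250 × 0.180 = 45 → 45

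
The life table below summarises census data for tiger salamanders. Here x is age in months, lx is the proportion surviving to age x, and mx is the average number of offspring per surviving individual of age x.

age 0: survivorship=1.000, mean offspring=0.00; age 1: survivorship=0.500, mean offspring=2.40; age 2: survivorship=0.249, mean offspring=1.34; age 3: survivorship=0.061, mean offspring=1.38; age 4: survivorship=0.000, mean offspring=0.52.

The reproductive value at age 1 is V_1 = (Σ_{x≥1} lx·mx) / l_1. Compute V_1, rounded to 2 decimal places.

lx·mx for x ≥ 1: 1.2, 0.33366, 0.08418, 0 → sum = 1.61784
V_1 = 1.61784 / l_1 = 1.61784 / 0.5 = 3.23568 → 3.24

3.24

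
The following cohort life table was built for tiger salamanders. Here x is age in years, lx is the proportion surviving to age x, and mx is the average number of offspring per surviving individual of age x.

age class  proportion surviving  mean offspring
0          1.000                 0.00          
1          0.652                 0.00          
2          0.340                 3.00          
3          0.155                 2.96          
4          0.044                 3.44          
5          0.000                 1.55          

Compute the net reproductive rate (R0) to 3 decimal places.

lx·mx by age: 0, 0, 1.02, 0.4588, 0.15136, 0
R0 = Σ lx·mx = 1.63016 → 1.630

1.630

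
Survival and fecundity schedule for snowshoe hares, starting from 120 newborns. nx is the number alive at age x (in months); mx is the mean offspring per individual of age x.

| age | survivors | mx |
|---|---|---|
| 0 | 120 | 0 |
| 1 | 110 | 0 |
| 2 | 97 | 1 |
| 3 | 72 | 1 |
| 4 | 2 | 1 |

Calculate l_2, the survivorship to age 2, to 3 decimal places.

l_2 = n_2/n_0 = 97/120 = 0.808333… → 0.808

0.808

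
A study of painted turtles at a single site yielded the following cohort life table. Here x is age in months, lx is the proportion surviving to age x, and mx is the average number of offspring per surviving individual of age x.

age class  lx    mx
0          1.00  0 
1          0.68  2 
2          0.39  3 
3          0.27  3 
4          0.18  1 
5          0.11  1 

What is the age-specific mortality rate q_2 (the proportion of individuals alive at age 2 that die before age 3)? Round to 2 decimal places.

q_2 = (l_2 − l_3) / l_2 = (0.39 − 0.27) / 0.39
     = 0.12 / 0.39 = 0.307692… → 0.31

0.31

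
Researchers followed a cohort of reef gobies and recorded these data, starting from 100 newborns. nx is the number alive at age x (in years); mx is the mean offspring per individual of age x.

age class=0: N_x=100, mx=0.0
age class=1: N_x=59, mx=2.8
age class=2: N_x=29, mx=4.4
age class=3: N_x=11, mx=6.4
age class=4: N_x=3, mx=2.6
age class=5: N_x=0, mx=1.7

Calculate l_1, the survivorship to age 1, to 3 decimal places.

0.590

l_1 = n_1/n_0 = 59/100 = 0.59 → 0.590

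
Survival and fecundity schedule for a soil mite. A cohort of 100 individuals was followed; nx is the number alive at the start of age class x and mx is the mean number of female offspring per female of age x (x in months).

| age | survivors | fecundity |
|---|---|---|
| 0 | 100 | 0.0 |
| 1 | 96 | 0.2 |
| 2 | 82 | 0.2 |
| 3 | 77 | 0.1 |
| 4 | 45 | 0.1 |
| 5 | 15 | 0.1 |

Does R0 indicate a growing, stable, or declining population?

declining

lx = nx/n0 = nx/100: 1, 0.96, 0.82, 0.77, 0.45, 0.15
R0 = Σ lx·mx = 0 + 0.192 + 0.164 + 0.077 + 0.045 + 0.015 = 0.493
R0 < 1, so the population is declining.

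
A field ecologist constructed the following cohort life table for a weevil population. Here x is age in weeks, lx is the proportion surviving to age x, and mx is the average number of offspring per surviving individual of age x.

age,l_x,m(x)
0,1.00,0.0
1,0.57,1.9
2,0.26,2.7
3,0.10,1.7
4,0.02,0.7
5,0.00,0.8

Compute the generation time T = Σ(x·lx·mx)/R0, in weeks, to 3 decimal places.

lx·mx: 0, 1.083, 0.702, 0.17, 0.014, 0 → R0 = 1.969
x·lx·mx: 0, 1.083, 1.404, 0.51, 0.056, 0 → Σ = 3.053
T = 3.053 / 1.969 = 1.550533… → 1.551

1.551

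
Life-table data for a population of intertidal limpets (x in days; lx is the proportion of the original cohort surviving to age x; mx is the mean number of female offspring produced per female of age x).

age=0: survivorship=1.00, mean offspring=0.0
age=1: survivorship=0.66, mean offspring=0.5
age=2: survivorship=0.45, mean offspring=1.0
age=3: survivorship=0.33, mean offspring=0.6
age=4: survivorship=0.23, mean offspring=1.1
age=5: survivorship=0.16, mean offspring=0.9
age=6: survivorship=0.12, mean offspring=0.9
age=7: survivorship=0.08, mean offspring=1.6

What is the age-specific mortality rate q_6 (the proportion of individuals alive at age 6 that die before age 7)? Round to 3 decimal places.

0.333

q_6 = (l_6 − l_7) / l_6 = (0.12 − 0.08) / 0.12
     = 0.04 / 0.12 = 0.333333… → 0.333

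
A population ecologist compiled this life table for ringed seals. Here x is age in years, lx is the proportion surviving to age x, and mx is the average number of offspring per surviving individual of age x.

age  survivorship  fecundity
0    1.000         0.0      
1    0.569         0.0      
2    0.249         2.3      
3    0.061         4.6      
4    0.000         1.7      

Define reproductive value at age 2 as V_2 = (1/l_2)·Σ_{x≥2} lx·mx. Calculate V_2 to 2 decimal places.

3.43

lx·mx for x ≥ 2: 0.5727, 0.2806, 0 → sum = 0.8533
V_2 = 0.8533 / l_2 = 0.8533 / 0.249 = 3.426908… → 3.43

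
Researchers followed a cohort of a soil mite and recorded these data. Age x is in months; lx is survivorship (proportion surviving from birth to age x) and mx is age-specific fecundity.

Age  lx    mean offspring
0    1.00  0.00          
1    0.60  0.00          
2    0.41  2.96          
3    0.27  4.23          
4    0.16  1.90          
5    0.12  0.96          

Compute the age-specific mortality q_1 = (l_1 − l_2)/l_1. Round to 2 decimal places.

q_1 = (l_1 − l_2) / l_1 = (0.6 − 0.41) / 0.6
     = 0.19 / 0.6 = 0.316667… → 0.32

0.32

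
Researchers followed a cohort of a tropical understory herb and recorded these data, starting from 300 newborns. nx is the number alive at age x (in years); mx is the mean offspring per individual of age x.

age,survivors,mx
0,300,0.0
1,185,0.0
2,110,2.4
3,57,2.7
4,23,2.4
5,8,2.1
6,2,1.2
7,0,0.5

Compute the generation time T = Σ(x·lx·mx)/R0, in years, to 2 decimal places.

2.66

lx = nx/n0 = nx/300: 1, 0.61667…, 0.36667…, 0.19, 0.07667…, 0.02667…, 0.00667…, 0
lx·mx: 0, 0, 0.88…, 0.513, 0.184…, 0.056…, 0.008…, 0 → R0 = 1.641…
x·lx·mx: 0, 0, 1.76…, 1.539, 0.736…, 0.28…, 0.048…, 0 → Σ = 4.363…
T = 4.363… / 1.641… = 2.658745… → 2.66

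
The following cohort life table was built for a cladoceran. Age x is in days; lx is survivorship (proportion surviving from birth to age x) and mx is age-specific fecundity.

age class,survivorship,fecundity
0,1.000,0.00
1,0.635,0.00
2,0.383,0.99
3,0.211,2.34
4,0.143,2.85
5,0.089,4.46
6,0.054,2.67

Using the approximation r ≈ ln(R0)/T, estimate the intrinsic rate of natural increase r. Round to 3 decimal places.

0.163

R0 = Σ lx·mx = 0 + 0 + 0.37917 + 0.49374 + 0.40755 + 0.39694 + 0.14418 = 1.82158
Σ x·lx·mx = 6.71954; T = 6.71954/1.82158 = 3.68885…
r ≈ ln(R0)/T = ln(1.82158)/3.68885… = 0.16257… → 0.163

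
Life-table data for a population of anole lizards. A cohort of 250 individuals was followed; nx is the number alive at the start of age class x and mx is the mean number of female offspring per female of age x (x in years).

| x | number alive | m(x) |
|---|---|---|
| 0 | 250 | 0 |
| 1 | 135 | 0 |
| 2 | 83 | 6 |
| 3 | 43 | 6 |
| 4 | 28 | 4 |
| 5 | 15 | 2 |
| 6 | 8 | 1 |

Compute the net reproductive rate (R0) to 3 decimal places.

lx = nx/n0 = nx/250: 1, 0.54, 0.332, 0.172, 0.112, 0.06, 0.032
lx·mx by age: 0, 0, 1.992, 1.032, 0.448, 0.12, 0.032
R0 = Σ lx·mx = 3.624 → 3.624

3.624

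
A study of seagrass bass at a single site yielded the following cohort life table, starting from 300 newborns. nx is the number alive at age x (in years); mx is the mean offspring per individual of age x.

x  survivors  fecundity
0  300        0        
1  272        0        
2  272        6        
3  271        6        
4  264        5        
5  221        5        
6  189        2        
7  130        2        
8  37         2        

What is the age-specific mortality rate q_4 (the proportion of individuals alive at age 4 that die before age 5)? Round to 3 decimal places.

0.163

lx = nx/n0 = nx/300: 1, 0.90667…, 0.90667…, 0.90333…, 0.88, 0.73667…, 0.63, 0.43333…, 0.12333…
q_4 = (l_4 − l_5) / l_4 = (0.88 − 0.736667…) / 0.88
     = 0.143333… / 0.88 = 0.162879… → 0.163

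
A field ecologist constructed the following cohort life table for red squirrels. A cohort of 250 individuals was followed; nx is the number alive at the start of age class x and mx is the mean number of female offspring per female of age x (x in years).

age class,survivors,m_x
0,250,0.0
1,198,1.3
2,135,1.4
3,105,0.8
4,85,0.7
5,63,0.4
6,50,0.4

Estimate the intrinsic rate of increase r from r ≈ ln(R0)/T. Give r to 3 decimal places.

0.432

lx = nx/n0 = nx/250: 1, 0.792, 0.54, 0.42, 0.34, 0.252, 0.2
R0 = Σ lx·mx = 0 + 1.0296 + 0.756 + 0.336 + 0.238 + 0.1008 + 0.08 = 2.5404
Σ x·lx·mx = 5.4856; T = 5.4856/2.5404 = 2.15934…
r ≈ ln(R0)/T = ln(2.5404)/2.15934… = 0.43176… → 0.432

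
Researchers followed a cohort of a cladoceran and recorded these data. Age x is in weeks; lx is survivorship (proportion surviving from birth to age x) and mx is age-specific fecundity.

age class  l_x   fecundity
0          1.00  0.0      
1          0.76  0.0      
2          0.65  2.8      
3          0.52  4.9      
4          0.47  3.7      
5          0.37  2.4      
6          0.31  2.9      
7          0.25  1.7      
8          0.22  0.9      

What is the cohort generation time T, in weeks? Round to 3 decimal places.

3.832

lx·mx: 0, 0, 1.82, 2.548, 1.739, 0.888, 0.899, 0.425, 0.198 → R0 = 8.517
x·lx·mx: 0, 0, 3.64, 7.644, 6.956, 4.44, 5.394, 2.975, 1.584 → Σ = 32.633
T = 32.633 / 8.517 = 3.831513… → 3.832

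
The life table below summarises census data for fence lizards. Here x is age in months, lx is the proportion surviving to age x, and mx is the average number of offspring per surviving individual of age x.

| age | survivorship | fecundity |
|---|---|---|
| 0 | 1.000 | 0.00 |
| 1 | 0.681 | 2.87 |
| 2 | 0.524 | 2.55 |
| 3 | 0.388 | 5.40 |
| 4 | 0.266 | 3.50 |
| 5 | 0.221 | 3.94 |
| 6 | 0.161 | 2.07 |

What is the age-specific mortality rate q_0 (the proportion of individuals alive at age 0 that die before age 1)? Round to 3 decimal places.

0.319

q_0 = (l_0 − l_1) / l_0 = (1 − 0.681) / 1
     = 0.319 / 1 = 0.319 → 0.319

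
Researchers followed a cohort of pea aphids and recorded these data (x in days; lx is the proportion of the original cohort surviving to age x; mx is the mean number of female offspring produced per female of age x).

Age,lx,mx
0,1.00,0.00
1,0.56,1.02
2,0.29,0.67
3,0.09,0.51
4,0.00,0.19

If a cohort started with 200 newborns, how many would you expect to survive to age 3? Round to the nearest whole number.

Expected survivors = N0 · l_3 = 200 × 0.09 = 18 → 18

18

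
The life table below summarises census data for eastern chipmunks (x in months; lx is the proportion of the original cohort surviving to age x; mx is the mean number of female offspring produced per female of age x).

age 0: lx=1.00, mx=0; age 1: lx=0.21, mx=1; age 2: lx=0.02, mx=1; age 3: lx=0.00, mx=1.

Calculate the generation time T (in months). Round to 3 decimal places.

1.087

lx·mx: 0, 0.21, 0.02, 0 → R0 = 0.23
x·lx·mx: 0, 0.21, 0.04, 0 → Σ = 0.25
T = 0.25 / 0.23 = 1.086957… → 1.087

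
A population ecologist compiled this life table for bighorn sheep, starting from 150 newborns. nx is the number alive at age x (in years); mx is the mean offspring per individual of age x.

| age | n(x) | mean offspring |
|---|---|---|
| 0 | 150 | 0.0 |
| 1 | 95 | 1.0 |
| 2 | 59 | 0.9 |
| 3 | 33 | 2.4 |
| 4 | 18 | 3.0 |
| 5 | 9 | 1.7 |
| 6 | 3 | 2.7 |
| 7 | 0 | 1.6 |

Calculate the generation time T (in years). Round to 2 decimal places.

lx = nx/n0 = nx/150: 1, 0.63333…, 0.39333…, 0.22, 0.12, 0.06, 0.02, 0
lx·mx: 0, 0.633333…, 0.354…, 0.528, 0.36, 0.102, 0.054, 0 → R0 = 2.031333…
x·lx·mx: 0, 0.633333…, 0.708…, 1.584, 1.44, 0.51, 0.324, 0 → Σ = 5.199333…
T = 5.199333… / 2.031333… = 2.559567… → 2.56

2.56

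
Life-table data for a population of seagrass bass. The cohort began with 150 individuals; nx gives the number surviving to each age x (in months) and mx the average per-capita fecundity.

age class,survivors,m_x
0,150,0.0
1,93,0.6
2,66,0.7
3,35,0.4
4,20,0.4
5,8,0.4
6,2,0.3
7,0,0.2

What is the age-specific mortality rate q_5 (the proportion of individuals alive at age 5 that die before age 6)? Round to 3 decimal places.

lx = nx/n0 = nx/150: 1, 0.62, 0.44, 0.23333…, 0.13333…, 0.05333…, 0.01333…, 0
q_5 = (l_5 − l_6) / l_5 = (0.053333… − 0.013333…) / 0.053333…
     = 0.04… / 0.053333… = 0.75… → 0.750

0.750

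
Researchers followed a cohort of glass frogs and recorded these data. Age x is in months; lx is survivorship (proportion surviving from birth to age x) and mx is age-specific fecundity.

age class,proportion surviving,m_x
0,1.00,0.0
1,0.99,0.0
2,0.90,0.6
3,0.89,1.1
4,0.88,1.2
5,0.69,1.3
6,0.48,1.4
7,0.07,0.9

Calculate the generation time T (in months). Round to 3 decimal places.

lx·mx: 0, 0, 0.54, 0.979, 1.056, 0.897, 0.672, 0.063 → R0 = 4.207
x·lx·mx: 0, 0, 1.08, 2.937, 4.224, 4.485, 4.032, 0.441 → Σ = 17.199
T = 17.199 / 4.207 = 4.088186… → 4.088

4.088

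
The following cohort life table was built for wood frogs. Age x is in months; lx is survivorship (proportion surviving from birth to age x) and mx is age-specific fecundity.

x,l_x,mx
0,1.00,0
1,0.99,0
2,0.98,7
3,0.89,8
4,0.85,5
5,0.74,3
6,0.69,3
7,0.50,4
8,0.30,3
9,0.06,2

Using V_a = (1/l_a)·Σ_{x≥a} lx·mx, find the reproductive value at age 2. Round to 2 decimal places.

lx·mx for x ≥ 2: 6.86, 7.12, 4.25, 2.22, 2.07, 2, 0.9, 0.12 → sum = 25.54
V_2 = 25.54 / l_2 = 25.54 / 0.98 = 26.061224… → 26.06

26.06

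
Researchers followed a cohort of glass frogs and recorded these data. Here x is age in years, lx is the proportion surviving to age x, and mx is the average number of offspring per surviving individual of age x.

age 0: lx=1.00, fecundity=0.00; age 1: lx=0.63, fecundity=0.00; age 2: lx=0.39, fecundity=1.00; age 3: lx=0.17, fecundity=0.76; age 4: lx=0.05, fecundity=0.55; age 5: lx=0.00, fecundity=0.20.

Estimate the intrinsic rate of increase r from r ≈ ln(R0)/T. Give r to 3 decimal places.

-0.258

R0 = Σ lx·mx = 0 + 0 + 0.39 + 0.1292 + 0.0275 + 0 = 0.5467
Σ x·lx·mx = 1.2776; T = 1.2776/0.5467 = 2.33693…
r ≈ ln(R0)/T = ln(0.5467)/2.33693… = -0.2584… → -0.258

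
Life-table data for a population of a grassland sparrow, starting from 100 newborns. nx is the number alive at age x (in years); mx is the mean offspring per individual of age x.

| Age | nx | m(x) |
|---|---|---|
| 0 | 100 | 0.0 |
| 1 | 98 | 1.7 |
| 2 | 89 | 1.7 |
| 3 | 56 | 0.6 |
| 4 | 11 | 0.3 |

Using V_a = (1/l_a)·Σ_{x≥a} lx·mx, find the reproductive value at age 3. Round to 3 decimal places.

0.659

lx = nx/n0 = nx/100: 1, 0.98, 0.89, 0.56, 0.11
lx·mx for x ≥ 3: 0.336, 0.033 → sum = 0.369
V_3 = 0.369 / l_3 = 0.369 / 0.56 = 0.658929… → 0.659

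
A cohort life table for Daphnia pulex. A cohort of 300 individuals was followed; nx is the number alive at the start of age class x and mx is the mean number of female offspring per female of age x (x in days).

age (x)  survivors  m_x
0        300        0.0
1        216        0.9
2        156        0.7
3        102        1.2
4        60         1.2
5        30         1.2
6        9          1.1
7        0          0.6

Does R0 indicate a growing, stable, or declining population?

lx = nx/n0 = nx/300: 1, 0.72, 0.52, 0.34, 0.2, 0.1, 0.03, 0
R0 = Σ lx·mx = 0 + 0.648 + 0.364 + 0.408 + 0.24 + 0.12 + 0.033 + 0 = 1.813
R0 > 1, so the population is growing.

growing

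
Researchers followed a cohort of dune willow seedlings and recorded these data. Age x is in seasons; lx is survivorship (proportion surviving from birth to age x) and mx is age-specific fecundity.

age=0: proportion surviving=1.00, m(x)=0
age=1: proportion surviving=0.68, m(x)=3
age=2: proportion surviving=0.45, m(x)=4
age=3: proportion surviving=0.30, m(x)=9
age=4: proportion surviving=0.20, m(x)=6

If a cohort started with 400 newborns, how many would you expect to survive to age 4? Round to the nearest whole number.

80

Expected survivors = N0 · l_4 = 400 × 0.20 = 80 → 80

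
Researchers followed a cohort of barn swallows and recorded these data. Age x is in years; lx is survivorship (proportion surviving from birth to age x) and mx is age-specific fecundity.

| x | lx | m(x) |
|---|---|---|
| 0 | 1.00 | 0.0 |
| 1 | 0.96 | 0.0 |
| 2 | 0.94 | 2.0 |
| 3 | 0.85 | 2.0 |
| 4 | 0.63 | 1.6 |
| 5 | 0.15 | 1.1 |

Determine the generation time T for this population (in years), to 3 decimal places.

2.886

lx·mx: 0, 0, 1.88, 1.7, 1.008, 0.165 → R0 = 4.753
x·lx·mx: 0, 0, 3.76, 5.1, 4.032, 0.825 → Σ = 13.717
T = 13.717 / 4.753 = 2.885967… → 2.886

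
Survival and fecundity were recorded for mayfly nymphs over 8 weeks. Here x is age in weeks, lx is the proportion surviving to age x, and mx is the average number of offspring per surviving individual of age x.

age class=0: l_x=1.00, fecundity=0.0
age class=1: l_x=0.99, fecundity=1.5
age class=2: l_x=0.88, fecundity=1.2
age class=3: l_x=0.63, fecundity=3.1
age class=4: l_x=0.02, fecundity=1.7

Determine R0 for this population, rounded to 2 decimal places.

4.53

lx·mx by age: 0, 1.485, 1.056, 1.953, 0.034
R0 = Σ lx·mx = 4.528 → 4.53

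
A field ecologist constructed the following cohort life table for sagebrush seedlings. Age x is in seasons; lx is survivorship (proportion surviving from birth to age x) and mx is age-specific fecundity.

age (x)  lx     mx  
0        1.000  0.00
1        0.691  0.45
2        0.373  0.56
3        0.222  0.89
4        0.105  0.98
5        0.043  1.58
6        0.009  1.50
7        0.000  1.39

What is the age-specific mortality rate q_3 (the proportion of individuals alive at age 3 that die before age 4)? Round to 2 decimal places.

q_3 = (l_3 − l_4) / l_3 = (0.222 − 0.105) / 0.222
     = 0.117 / 0.222 = 0.527027… → 0.53

0.53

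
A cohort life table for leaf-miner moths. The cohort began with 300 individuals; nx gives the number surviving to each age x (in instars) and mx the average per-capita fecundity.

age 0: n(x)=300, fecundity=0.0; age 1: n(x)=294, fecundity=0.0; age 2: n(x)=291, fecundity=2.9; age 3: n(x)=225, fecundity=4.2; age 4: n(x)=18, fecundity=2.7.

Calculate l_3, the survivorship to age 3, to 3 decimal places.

0.750

l_3 = n_3/n_0 = 225/300 = 0.75 → 0.750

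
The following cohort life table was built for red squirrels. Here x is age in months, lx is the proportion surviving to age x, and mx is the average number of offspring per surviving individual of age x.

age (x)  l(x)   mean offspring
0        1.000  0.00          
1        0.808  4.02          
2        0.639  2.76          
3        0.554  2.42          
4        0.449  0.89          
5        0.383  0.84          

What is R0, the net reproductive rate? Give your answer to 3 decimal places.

7.074

lx·mx by age: 0, 3.24816, 1.76364, 1.34068, 0.39961, 0.32172
R0 = Σ lx·mx = 7.07381 → 7.074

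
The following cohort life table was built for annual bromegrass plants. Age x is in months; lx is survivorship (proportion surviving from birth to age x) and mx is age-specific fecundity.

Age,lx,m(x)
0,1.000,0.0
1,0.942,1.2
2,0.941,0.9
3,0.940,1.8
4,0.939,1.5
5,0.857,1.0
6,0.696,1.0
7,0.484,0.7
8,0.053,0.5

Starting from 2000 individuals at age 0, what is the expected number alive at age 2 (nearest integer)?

Expected survivors = N0 · l_2 = 2000 × 0.941 = 1882 → 1882

1882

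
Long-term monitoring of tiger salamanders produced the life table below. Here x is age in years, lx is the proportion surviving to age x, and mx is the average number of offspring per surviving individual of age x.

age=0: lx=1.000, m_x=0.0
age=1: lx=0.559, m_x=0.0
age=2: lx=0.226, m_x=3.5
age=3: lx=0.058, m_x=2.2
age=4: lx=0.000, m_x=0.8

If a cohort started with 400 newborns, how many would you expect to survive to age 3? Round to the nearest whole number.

23

Expected survivors = N0 · l_3 = 400 × 0.058 = 23.2 → 23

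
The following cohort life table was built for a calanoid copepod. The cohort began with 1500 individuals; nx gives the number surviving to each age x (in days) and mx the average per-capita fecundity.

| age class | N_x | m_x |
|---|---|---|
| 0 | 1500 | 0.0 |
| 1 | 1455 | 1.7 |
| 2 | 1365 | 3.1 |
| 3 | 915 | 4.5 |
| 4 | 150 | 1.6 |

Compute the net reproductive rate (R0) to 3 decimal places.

7.375

lx = nx/n0 = nx/1500: 1, 0.97, 0.91, 0.61, 0.1
lx·mx by age: 0, 1.649, 2.821, 2.745, 0.16
R0 = Σ lx·mx = 7.375 → 7.375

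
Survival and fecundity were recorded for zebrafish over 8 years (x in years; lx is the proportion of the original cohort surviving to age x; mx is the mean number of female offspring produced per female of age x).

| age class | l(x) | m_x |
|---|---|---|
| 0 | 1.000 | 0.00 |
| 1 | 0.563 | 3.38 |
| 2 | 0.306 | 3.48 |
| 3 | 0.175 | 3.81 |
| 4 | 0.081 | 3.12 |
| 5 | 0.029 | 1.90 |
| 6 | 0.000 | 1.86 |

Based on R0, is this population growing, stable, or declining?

R0 = Σ lx·mx = 0 + 1.90294 + 1.06488 + 0.66675 + 0.25272 + 0.0551 + 0 = 3.94239
R0 > 1, so the population is growing.

growing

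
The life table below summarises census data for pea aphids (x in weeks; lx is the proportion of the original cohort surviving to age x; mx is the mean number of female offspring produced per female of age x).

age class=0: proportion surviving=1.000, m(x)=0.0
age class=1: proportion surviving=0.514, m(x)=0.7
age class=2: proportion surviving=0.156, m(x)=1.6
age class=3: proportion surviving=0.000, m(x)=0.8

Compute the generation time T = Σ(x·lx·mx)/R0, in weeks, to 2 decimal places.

lx·mx: 0, 0.3598, 0.2496, 0 → R0 = 0.6094
x·lx·mx: 0, 0.3598, 0.4992, 0 → Σ = 0.859
T = 0.859 / 0.6094 = 1.409583… → 1.41

1.41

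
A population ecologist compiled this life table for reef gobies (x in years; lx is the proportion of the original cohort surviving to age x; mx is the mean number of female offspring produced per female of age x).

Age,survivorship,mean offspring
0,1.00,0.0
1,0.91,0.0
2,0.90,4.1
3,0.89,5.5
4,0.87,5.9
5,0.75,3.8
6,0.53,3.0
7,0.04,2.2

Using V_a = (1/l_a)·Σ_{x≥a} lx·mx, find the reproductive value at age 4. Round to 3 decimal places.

11.105

lx·mx for x ≥ 4: 5.133, 2.85, 1.59, 0.088 → sum = 9.661
V_4 = 9.661 / l_4 = 9.661 / 0.87 = 11.104598… → 11.105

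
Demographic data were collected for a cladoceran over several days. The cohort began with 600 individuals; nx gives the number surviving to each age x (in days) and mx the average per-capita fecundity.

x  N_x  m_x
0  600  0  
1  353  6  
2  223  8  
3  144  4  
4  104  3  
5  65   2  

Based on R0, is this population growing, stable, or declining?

lx = nx/n0 = nx/600: 1, 0.58833…, 0.37167…, 0.24, 0.17333…, 0.10833…
R0 = Σ lx·mx = 0 + 3.53… + 2.973333… + 0.96 + 0.52… + 0.216667… = 8.2…
R0 > 1, so the population is growing.

growing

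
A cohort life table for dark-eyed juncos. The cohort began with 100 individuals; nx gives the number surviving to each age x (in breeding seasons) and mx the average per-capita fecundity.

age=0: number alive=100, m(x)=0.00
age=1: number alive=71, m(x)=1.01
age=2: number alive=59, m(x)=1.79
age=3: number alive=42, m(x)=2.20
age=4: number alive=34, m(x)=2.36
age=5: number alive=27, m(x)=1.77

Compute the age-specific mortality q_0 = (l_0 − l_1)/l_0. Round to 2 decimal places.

0.29

lx = nx/n0 = nx/100: 1, 0.71, 0.59, 0.42, 0.34, 0.27
q_0 = (l_0 − l_1) / l_0 = (1 − 0.71) / 1
     = 0.29 / 1 = 0.29 → 0.29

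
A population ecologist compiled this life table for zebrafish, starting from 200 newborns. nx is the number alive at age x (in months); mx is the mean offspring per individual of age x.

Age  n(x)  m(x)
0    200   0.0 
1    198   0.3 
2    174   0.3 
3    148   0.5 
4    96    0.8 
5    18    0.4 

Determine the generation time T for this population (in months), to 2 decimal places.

lx = nx/n0 = nx/200: 1, 0.99, 0.87, 0.74, 0.48, 0.09
lx·mx: 0, 0.297, 0.261, 0.37, 0.384, 0.036 → R0 = 1.348
x·lx·mx: 0, 0.297, 0.522, 1.11, 1.536, 0.18 → Σ = 3.645
T = 3.645 / 1.348 = 2.704006… → 2.70

2.70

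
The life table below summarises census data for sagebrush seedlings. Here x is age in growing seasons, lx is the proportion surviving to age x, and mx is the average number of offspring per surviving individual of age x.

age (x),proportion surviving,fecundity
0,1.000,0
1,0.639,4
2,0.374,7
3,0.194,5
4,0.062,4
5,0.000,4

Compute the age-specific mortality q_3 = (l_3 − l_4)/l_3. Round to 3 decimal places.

0.680

q_3 = (l_3 − l_4) / l_3 = (0.194 − 0.062) / 0.194
     = 0.132 / 0.194 = 0.680412… → 0.680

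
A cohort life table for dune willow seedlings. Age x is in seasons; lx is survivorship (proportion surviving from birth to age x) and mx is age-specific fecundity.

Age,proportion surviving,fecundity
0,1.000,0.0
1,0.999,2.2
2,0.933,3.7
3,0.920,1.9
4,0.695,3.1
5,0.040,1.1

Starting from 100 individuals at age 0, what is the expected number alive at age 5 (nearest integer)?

Expected survivors = N0 · l_5 = 100 × 0.040 = 4 → 4

4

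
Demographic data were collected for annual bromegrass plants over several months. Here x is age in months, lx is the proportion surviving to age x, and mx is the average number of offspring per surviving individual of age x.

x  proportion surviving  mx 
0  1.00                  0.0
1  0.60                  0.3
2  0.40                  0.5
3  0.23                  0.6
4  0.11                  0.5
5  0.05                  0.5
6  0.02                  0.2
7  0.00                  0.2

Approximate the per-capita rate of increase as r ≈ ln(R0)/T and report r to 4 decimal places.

-0.2241

R0 = Σ lx·mx = 0 + 0.18 + 0.2 + 0.138 + 0.055 + 0.025 + 0.004 + 0 = 0.602
Σ x·lx·mx = 1.363; T = 1.363/0.602 = 2.26412…
r ≈ ln(R0)/T = ln(0.602)/2.26412… = -0.224148… → -0.2241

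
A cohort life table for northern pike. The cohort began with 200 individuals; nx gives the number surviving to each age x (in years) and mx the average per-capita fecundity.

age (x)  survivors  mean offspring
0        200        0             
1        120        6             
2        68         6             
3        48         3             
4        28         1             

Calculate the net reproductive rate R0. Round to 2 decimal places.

6.50

lx = nx/n0 = nx/200: 1, 0.6, 0.34, 0.24, 0.14
lx·mx by age: 0, 3.6, 2.04, 0.72, 0.14
R0 = Σ lx·mx = 6.5 → 6.50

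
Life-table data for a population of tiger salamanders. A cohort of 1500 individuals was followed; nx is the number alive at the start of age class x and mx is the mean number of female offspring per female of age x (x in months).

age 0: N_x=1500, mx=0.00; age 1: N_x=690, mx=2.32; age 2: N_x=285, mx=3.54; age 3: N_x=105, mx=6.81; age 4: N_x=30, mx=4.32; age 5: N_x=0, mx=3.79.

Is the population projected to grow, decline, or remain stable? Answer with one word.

growing

lx = nx/n0 = nx/1500: 1, 0.46, 0.19, 0.07, 0.02, 0
R0 = Σ lx·mx = 0 + 1.0672 + 0.6726 + 0.4767 + 0.0864 + 0 = 2.3029
R0 > 1, so the population is growing.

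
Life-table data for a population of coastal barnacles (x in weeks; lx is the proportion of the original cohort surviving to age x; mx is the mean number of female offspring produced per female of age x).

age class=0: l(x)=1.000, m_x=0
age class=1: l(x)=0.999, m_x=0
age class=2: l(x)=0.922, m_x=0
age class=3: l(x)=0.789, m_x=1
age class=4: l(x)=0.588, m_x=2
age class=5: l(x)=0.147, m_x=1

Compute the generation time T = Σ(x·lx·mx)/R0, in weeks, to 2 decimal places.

3.70

lx·mx: 0, 0, 0, 0.789, 1.176, 0.147 → R0 = 2.112
x·lx·mx: 0, 0, 0, 2.367, 4.704, 0.735 → Σ = 7.806
T = 7.806 / 2.112 = 3.696023… → 3.70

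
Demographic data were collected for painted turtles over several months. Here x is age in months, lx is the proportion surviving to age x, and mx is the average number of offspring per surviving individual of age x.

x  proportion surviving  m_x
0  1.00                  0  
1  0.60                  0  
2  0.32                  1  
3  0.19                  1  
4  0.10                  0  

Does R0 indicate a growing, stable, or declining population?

declining

R0 = Σ lx·mx = 0 + 0 + 0.32 + 0.19 + 0 = 0.51
R0 < 1, so the population is declining.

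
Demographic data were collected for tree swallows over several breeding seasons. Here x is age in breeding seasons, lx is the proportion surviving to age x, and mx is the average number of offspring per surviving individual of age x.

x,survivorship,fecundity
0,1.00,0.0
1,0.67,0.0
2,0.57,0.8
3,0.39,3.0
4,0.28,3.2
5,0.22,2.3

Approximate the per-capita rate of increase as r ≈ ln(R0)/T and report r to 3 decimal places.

0.318

R0 = Σ lx·mx = 0 + 0 + 0.456 + 1.17 + 0.896 + 0.506 = 3.028
Σ x·lx·mx = 10.536; T = 10.536/3.028 = 3.47952…
r ≈ ln(R0)/T = ln(3.028)/3.47952… = 0.31841… → 0.318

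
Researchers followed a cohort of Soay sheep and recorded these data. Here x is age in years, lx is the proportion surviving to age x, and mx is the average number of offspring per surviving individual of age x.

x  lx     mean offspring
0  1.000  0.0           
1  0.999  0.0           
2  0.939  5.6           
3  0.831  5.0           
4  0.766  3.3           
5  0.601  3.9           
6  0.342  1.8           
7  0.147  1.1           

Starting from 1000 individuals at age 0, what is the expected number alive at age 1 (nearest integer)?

999

Expected survivors = N0 · l_1 = 1000 × 0.999 = 999 → 999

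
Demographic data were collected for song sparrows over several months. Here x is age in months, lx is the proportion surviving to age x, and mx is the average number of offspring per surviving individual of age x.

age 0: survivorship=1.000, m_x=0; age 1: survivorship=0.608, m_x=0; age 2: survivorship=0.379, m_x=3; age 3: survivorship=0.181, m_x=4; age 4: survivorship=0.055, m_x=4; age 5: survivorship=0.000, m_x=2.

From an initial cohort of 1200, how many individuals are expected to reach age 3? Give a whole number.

Expected survivors = N0 · l_3 = 1200 × 0.181 = 217.2 → 217

217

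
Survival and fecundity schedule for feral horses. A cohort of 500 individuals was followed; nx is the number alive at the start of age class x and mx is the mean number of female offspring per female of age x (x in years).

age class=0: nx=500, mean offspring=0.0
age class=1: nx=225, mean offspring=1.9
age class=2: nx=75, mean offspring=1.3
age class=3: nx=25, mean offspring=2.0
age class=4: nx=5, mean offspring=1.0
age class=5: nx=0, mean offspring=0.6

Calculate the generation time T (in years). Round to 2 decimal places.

lx = nx/n0 = nx/500: 1, 0.45, 0.15, 0.05, 0.01, 0
lx·mx: 0, 0.855, 0.195, 0.1, 0.01, 0 → R0 = 1.16
x·lx·mx: 0, 0.855, 0.39, 0.3, 0.04, 0 → Σ = 1.585
T = 1.585 / 1.16 = 1.366379… → 1.37

1.37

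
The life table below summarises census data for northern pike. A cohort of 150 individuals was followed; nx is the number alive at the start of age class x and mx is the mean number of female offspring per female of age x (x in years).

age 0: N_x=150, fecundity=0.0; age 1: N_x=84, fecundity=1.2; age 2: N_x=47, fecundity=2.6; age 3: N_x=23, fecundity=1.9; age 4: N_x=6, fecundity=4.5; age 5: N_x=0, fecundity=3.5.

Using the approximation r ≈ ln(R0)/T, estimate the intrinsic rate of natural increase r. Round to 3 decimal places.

lx = nx/n0 = nx/150: 1, 0.56, 0.31333…, 0.15333…, 0.04, 0
R0 = Σ lx·mx = 0 + 0.672 + 0.81467… + 0.29133… + 0.18 + 0 = 1.958…
Σ x·lx·mx = 3.895333…; T = 3.895333…/1.958… = 1.98945…
r ≈ ln(R0)/T = ln(1.958…)/1.98945… = 0.33774… → 0.338

0.338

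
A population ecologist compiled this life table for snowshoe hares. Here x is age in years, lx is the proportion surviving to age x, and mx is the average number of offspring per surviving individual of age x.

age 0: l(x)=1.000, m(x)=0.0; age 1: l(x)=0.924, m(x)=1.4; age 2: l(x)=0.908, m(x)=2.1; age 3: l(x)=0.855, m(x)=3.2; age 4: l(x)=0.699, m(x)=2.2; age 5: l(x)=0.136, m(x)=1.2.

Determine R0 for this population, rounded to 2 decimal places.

lx·mx by age: 0, 1.2936, 1.9068, 2.736, 1.5378, 0.1632
R0 = Σ lx·mx = 7.6374 → 7.64

7.64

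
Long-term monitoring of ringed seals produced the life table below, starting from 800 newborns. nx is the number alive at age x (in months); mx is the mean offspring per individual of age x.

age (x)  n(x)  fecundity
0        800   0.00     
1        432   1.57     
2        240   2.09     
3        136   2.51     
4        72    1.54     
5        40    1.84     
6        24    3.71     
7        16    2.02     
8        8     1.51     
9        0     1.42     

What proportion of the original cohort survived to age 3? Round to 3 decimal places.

0.170

l_3 = n_3/n_0 = 136/800 = 0.17 → 0.170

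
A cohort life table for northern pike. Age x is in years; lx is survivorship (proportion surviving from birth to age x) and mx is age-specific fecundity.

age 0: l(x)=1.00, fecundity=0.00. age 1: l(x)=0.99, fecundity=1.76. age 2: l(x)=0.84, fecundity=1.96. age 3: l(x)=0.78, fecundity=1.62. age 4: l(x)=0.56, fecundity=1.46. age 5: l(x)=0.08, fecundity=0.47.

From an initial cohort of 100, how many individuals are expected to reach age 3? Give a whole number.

78

Expected survivors = N0 · l_3 = 100 × 0.78 = 78 → 78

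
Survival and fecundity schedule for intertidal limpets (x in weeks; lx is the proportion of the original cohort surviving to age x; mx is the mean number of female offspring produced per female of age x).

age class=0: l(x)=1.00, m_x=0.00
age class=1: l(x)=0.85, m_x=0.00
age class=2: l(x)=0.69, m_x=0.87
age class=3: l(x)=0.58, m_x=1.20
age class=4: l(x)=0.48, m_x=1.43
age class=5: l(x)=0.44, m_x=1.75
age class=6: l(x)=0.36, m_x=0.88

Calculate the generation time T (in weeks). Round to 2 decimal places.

lx·mx: 0, 0, 0.6003, 0.696, 0.6864, 0.77, 0.3168 → R0 = 3.0695
x·lx·mx: 0, 0, 1.2006, 2.088, 2.7456, 3.85, 1.9008 → Σ = 11.785
T = 11.785 / 3.0695 = 3.839388… → 3.84

3.84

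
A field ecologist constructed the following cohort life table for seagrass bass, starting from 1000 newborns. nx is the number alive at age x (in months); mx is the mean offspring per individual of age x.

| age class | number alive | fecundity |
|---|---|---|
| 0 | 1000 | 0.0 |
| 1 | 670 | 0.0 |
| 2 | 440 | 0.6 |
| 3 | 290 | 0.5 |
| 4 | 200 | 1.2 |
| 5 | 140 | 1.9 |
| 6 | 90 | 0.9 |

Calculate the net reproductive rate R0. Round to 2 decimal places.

lx = nx/n0 = nx/1000: 1, 0.67, 0.44, 0.29, 0.2, 0.14, 0.09
lx·mx by age: 0, 0, 0.264, 0.145, 0.24, 0.266, 0.081
R0 = Σ lx·mx = 0.996 → 1.00

1.00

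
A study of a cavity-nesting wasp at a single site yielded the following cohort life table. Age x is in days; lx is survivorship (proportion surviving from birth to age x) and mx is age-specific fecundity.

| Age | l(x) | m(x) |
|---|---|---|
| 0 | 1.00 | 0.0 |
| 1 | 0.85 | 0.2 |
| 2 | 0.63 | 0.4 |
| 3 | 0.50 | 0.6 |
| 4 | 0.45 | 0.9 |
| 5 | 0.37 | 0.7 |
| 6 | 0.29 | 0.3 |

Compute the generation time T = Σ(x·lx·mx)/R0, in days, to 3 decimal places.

lx·mx: 0, 0.17, 0.252, 0.3, 0.405, 0.259, 0.087 → R0 = 1.473
x·lx·mx: 0, 0.17, 0.504, 0.9, 1.62, 1.295, 0.522 → Σ = 5.011
T = 5.011 / 1.473 = 3.401901… → 3.402

3.402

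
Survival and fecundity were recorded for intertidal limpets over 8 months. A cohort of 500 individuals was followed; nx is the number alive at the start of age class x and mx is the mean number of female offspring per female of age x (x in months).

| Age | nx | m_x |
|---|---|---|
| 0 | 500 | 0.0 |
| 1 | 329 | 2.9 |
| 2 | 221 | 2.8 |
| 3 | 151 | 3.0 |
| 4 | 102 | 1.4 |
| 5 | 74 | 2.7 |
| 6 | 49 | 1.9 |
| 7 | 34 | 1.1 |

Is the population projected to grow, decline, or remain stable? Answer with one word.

lx = nx/n0 = nx/500: 1, 0.658, 0.442, 0.302, 0.204, 0.148, 0.098, 0.068
R0 = Σ lx·mx = 0 + 1.9082 + 1.2376 + 0.906 + 0.2856 + 0.3996 + 0.1862 + 0.0748 = 4.998
R0 > 1, so the population is growing.

growing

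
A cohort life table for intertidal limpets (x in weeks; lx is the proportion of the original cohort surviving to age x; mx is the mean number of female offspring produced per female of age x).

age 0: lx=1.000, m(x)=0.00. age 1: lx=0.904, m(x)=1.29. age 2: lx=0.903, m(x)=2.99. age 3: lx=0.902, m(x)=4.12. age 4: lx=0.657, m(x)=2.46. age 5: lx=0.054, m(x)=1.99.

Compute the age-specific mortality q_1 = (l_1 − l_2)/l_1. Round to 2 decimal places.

0.00

q_1 = (l_1 − l_2) / l_1 = (0.904 − 0.903) / 0.904
     = 0.001 / 0.904 = 0.001106… → 0.00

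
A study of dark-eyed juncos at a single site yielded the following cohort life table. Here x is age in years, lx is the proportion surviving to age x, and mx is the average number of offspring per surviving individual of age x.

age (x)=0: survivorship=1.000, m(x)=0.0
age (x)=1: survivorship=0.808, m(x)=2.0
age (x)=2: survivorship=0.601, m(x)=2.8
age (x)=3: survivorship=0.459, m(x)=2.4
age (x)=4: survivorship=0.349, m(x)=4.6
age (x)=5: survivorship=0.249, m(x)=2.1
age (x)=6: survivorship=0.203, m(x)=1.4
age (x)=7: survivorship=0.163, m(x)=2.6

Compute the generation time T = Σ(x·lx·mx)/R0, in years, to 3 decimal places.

lx·mx: 0, 1.616, 1.6828, 1.1016, 1.6054, 0.5229, 0.2842, 0.4238 → R0 = 7.2367
x·lx·mx: 0, 1.616, 3.3656, 3.3048, 6.4216, 2.6145, 1.7052, 2.9666 → Σ = 21.9943
T = 21.9943 / 7.2367 = 3.039272… → 3.039

3.039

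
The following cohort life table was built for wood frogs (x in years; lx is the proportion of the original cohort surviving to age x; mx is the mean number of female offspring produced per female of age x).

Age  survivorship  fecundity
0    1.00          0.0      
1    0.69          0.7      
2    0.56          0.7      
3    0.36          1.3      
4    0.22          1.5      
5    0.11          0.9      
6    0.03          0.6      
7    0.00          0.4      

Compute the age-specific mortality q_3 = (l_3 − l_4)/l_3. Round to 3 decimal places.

0.389

q_3 = (l_3 − l_4) / l_3 = (0.36 − 0.22) / 0.36
     = 0.14 / 0.36 = 0.388889… → 0.389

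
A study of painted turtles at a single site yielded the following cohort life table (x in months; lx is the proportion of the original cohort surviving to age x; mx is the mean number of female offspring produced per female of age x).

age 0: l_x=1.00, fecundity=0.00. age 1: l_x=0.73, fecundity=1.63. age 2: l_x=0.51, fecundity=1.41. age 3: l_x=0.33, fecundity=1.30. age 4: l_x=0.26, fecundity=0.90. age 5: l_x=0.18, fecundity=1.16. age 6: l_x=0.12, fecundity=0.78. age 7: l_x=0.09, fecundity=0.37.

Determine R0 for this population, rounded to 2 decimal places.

2.91

lx·mx by age: 0, 1.1899, 0.7191, 0.429, 0.234, 0.2088, 0.0936, 0.0333
R0 = Σ lx·mx = 2.9077 → 2.91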